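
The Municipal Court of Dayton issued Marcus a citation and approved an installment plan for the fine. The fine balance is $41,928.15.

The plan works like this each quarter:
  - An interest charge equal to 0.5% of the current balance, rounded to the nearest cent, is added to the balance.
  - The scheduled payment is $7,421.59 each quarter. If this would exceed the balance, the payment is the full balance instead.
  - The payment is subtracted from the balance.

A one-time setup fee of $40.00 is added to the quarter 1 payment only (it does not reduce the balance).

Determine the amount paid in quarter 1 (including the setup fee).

Quarter 1: $41,928.15 +$209.64 interest = $42,137.79; pay $7,421.59 (+ $40.00 fee) → $34,716.20

$7,461.59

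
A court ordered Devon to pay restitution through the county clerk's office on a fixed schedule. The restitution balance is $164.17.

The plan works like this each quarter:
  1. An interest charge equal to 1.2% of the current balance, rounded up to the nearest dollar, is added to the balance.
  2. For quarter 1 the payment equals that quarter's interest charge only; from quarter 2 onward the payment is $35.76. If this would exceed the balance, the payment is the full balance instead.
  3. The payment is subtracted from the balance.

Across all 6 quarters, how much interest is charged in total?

# | Opening | Interest | Payment | End bal
1 | $164.17 | $2.00 | $2.00 | $164.17
2 | $164.17 | $2.00 | $35.76 | $130.41
3 | $130.41 | $2.00 | $35.76 | $96.65
4 | $96.65 | $2.00 | $35.76 | $62.89
5 | $62.89 | $1.00 | $35.76 | $28.13
6 | $28.13 | $1.00 | $29.13 | $0.00
Total interest: $2.00 + $2.00 + $2.00 + $2.00 + $1.00 + $1.00 = $10.00

$10.00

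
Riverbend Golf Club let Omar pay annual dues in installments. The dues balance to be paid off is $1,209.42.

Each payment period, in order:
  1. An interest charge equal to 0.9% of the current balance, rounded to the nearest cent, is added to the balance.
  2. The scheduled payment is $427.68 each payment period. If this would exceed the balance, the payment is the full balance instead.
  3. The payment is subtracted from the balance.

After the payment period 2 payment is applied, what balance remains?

Payment period 1: opening $1,209.42; interest $10.88 → $1,220.30; payment $427.68; balance $792.62
Payment period 2: opening $792.62; interest $7.13 → $799.75; payment $427.68; balance $372.07

$372.07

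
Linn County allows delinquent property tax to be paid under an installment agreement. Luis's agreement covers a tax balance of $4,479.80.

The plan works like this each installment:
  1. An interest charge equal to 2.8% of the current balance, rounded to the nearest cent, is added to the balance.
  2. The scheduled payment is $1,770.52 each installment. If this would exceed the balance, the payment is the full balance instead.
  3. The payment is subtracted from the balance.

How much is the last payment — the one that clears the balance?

Installment 1: $4,479.80 +$125.43 interest = $4,605.23; pay $1,770.52 → $2,834.71
Installment 2: $2,834.71 +$79.37 interest = $2,914.08; pay $1,770.52 → $1,143.56
Installment 3: $1,143.56 +$32.02 interest = $1,175.58; pay $1,175.58 → $0.00

$1,175.58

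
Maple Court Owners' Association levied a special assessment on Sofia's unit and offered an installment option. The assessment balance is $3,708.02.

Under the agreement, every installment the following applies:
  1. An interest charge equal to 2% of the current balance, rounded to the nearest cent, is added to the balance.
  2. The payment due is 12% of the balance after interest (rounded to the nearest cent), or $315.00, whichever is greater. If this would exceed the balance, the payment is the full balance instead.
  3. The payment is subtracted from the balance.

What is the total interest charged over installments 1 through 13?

$485.98

Installment 1: opening $3,708.02; interest $74.16 → $3,782.18; payment $453.86; balance $3,328.32
Installment 2: opening $3,328.32; interest $66.57 → $3,394.89; payment $407.39; balance $2,987.50
Installment 3: opening $2,987.50; interest $59.75 → $3,047.25; payment $365.67; balance $2,681.58
Installment 4: opening $2,681.58; interest $53.63 → $2,735.21; payment $328.23; balance $2,406.98
Installment 5: opening $2,406.98; interest $48.14 → $2,455.12; payment $315.00; balance $2,140.12
Installment 6: opening $2,140.12; interest $42.80 → $2,182.92; payment $315.00; balance $1,867.92
Installment 7: opening $1,867.92; interest $37.36 → $1,905.28; payment $315.00; balance $1,590.28
Installment 8: opening $1,590.28; interest $31.81 → $1,622.09; payment $315.00; balance $1,307.09
Installment 9: opening $1,307.09; interest $26.14 → $1,333.23; payment $315.00; balance $1,018.23
Installment 10: opening $1,018.23; interest $20.36 → $1,038.59; payment $315.00; balance $723.59
Installment 11: opening $723.59; interest $14.47 → $738.06; payment $315.00; balance $423.06
Installment 12: opening $423.06; interest $8.46 → $431.52; payment $315.00; balance $116.52
Installment 13: opening $116.52; interest $2.33 → $118.85; payment $118.85; balance $0.00
Total interest: $74.16 + $66.57 + $59.75 + $53.63 + $48.14 + $42.80 + $37.36 + $31.81 + $26.14 + $20.36 + $14.47 + $8.46 + $2.33 = $485.98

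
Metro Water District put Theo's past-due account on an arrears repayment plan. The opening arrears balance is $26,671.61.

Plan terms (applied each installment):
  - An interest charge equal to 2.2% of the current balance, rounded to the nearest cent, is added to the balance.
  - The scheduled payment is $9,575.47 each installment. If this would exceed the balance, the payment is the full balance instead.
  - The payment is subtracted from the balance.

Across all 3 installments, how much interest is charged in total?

Installment 1: opening $26,671.61; interest $586.78 → $27,258.39; payment $9,575.47; balance $17,682.92
Installment 2: opening $17,682.92; interest $389.02 → $18,071.94; payment $9,575.47; balance $8,496.47
Installment 3: opening $8,496.47; interest $186.92 → $8,683.39; payment $8,683.39; balance $0.00
Total interest: $586.78 + $389.02 + $186.92 = $1,162.72

$1,162.72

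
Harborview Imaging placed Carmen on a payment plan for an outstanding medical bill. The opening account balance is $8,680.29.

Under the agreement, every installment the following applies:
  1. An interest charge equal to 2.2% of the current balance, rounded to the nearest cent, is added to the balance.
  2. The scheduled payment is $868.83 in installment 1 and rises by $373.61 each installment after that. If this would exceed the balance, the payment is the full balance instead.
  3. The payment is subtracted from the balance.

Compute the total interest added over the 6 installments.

$748.31

Installment 1: $8,680.29 +$190.97 interest = $8,871.26; pay $868.83 → $8,002.43
Installment 2: $8,002.43 +$176.05 interest = $8,178.48; pay $1,242.44 → $6,936.04
Installment 3: $6,936.04 +$152.59 interest = $7,088.63; pay $1,616.05 → $5,472.58
Installment 4: $5,472.58 +$120.40 interest = $5,592.98; pay $1,989.66 → $3,603.32
Installment 5: $3,603.32 +$79.27 interest = $3,682.59; pay $2,363.27 → $1,319.32
Installment 6: $1,319.32 +$29.03 interest = $1,348.35; pay $1,348.35 → $0.00
Total interest: $190.97 + $176.05 + $152.59 + $120.40 + $79.27 + $29.03 = $748.31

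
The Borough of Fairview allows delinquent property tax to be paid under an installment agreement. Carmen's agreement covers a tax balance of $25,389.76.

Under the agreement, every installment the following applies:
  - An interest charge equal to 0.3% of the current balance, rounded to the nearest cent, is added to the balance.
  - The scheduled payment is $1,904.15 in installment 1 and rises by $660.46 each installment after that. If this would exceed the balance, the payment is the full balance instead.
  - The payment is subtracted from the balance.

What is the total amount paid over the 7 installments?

$25,737.65

Installment 1: opening $25,389.76; interest $76.17 → $25,465.93; payment $1,904.15; balance $23,561.78
Installment 2: opening $23,561.78; interest $70.69 → $23,632.47; payment $2,564.61; balance $21,067.86
Installment 3: opening $21,067.86; interest $63.20 → $21,131.06; payment $3,225.07; balance $17,905.99
Installment 4: opening $17,905.99; interest $53.72 → $17,959.71; payment $3,885.53; balance $14,074.18
Installment 5: opening $14,074.18; interest $42.22 → $14,116.40; payment $4,545.99; balance $9,570.41
Installment 6: opening $9,570.41; interest $28.71 → $9,599.12; payment $5,206.45; balance $4,392.67
Installment 7: opening $4,392.67; interest $13.18 → $4,405.85; payment $4,405.85; balance $0.00
Total paid: $25,737.65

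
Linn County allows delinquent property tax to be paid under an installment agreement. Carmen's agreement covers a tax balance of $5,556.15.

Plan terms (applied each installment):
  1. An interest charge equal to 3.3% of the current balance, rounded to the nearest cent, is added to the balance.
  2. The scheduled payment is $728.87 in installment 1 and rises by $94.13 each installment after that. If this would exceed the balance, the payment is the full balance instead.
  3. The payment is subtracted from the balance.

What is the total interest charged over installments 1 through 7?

$771.55

# | Opening | Interest | Payment | End bal
1 | $5,556.15 | $183.35 | $728.87 | $5,010.63
2 | $5,010.63 | $165.35 | $823.00 | $4,352.98
3 | $4,352.98 | $143.65 | $917.13 | $3,579.50
4 | $3,579.50 | $118.12 | $1,011.26 | $2,686.36
5 | $2,686.36 | $88.65 | $1,105.39 | $1,669.62
6 | $1,669.62 | $55.10 | $1,199.52 | $525.20
7 | $525.20 | $17.33 | $542.53 | $0.00
Total interest: $183.35 + $165.35 + $143.65 + $118.12 + $88.65 + $55.10 + $17.33 = $771.55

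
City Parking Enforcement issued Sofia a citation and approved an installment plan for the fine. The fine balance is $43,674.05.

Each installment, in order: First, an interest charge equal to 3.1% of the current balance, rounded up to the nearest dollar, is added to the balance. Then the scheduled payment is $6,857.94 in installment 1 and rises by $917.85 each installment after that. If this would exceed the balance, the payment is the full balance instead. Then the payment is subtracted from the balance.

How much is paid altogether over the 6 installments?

$48,549.05

# | Opening | Interest | Payment | End bal
1 | $43,674.05 | $1,354.00 | $6,857.94 | $38,170.11
2 | $38,170.11 | $1,184.00 | $7,775.79 | $31,578.32
3 | $31,578.32 | $979.00 | $8,693.64 | $23,863.68
4 | $23,863.68 | $740.00 | $9,611.49 | $14,992.19
5 | $14,992.19 | $465.00 | $10,529.34 | $4,927.85
6 | $4,927.85 | $153.00 | $5,080.85 | $0.00
Total paid: $48,549.05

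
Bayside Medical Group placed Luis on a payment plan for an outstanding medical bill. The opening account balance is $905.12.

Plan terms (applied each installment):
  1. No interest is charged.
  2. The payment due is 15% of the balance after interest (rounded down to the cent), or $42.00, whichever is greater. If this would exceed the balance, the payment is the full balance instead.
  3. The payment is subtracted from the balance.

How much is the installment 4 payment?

Installment 1: opening $905.12; payment $135.76; balance $769.36
Installment 2: opening $769.36; payment $115.40; balance $653.96
Installment 3: opening $653.96; payment $98.09; balance $555.87
Installment 4: opening $555.87; payment $83.38; balance $472.49

$83.38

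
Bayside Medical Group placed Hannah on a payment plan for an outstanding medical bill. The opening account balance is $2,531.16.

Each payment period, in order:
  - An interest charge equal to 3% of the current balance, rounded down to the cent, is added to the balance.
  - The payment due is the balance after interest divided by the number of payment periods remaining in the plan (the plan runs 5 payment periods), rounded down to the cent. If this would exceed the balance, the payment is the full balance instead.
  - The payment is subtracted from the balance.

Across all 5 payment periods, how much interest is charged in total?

$237.11

Payment period 1: opening $2,531.16; interest $75.93 → $2,607.09; payment $521.41; balance $2,085.68
Payment period 2: opening $2,085.68; interest $62.57 → $2,148.25; payment $537.06; balance $1,611.19
Payment period 3: opening $1,611.19; interest $48.33 → $1,659.52; payment $553.17; balance $1,106.35
Payment period 4: opening $1,106.35; interest $33.19 → $1,139.54; payment $569.77; balance $569.77
Payment period 5: opening $569.77; interest $17.09 → $586.86; payment $586.86; balance $0.00
Total interest: $75.93 + $62.57 + $48.33 + $33.19 + $17.09 = $237.11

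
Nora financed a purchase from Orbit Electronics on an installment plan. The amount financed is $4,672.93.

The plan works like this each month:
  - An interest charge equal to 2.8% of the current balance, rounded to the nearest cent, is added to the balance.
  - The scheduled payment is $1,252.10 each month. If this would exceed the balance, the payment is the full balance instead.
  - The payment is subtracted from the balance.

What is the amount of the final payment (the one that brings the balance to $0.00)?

Month 1: $4,672.93 +$130.84 interest = $4,803.77; pay $1,252.10 → $3,551.67
Month 2: $3,551.67 +$99.45 interest = $3,651.12; pay $1,252.10 → $2,399.02
Month 3: $2,399.02 +$67.17 interest = $2,466.19; pay $1,252.10 → $1,214.09
Month 4: $1,214.09 +$33.99 interest = $1,248.08; pay $1,248.08 → $0.00

$1,248.08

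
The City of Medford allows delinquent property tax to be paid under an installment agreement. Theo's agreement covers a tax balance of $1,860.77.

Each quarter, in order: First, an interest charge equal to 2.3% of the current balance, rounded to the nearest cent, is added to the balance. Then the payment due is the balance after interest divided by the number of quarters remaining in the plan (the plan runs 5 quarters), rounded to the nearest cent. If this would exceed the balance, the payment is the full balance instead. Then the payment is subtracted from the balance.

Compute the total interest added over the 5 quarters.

Quarter 1: opening $1,860.77; interest $42.80 → $1,903.57; payment $380.71; balance $1,522.86
Quarter 2: opening $1,522.86; interest $35.03 → $1,557.89; payment $389.47; balance $1,168.42
Quarter 3: opening $1,168.42; interest $26.87 → $1,195.29; payment $398.43; balance $796.86
Quarter 4: opening $796.86; interest $18.33 → $815.19; payment $407.60; balance $407.59
Quarter 5: opening $407.59; interest $9.37 → $416.96; payment $416.96; balance $0.00
Total interest: $42.80 + $35.03 + $26.87 + $18.33 + $9.37 = $132.40

$132.40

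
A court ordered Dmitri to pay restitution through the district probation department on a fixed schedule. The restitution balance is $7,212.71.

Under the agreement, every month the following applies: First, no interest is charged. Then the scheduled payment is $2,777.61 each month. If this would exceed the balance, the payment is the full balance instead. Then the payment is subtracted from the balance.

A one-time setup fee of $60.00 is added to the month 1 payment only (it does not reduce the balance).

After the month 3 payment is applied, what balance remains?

Month 1: $7,212.71 − $2,777.61 (+ $60.00 fee) → $4,435.10
Month 2: $4,435.10 − $2,777.61 → $1,657.49
Month 3: $1,657.49 − $1,657.49 → $0.00

$0.00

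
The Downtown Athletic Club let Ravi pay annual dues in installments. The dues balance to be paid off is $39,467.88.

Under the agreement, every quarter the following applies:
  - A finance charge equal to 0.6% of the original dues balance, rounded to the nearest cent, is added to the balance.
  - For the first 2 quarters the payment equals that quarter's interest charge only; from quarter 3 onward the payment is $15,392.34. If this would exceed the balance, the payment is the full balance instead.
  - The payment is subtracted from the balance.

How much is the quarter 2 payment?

Quarter 1: $39,467.88 +$236.81 interest = $39,704.69; pay $236.81 → $39,467.88
Quarter 2: $39,467.88 +$236.81 interest = $39,704.69; pay $236.81 → $39,467.88

$236.81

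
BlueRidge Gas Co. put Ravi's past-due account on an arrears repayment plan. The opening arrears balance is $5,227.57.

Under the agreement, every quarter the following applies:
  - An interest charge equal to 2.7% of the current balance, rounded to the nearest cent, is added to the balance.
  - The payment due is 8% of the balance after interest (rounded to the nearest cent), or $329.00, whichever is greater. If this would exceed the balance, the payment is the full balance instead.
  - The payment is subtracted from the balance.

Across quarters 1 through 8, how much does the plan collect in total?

$2,910.29

Quarter 1: opening $5,227.57; interest $141.14 → $5,368.71; payment $429.50; balance $4,939.21
Quarter 2: opening $4,939.21; interest $133.36 → $5,072.57; payment $405.81; balance $4,666.76
Quarter 3: opening $4,666.76; interest $126.00 → $4,792.76; payment $383.42; balance $4,409.34
Quarter 4: opening $4,409.34; interest $119.05 → $4,528.39; payment $362.27; balance $4,166.12
Quarter 5: opening $4,166.12; interest $112.49 → $4,278.61; payment $342.29; balance $3,936.32
Quarter 6: opening $3,936.32; interest $106.28 → $4,042.60; payment $329.00; balance $3,713.60
Quarter 7: opening $3,713.60; interest $100.27 → $3,813.87; payment $329.00; balance $3,484.87
Quarter 8: opening $3,484.87; interest $94.09 → $3,578.96; payment $329.00; balance $3,249.96
Total paid: $2,910.29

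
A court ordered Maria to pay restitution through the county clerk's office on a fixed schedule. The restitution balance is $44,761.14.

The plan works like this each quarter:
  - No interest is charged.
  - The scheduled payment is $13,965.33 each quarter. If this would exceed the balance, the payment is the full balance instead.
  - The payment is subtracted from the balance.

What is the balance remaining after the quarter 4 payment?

$0.00

Quarter 1: $44,761.14 − $13,965.33 → $30,795.81
Quarter 2: $30,795.81 − $13,965.33 → $16,830.48
Quarter 3: $16,830.48 − $13,965.33 → $2,865.15
Quarter 4: $2,865.15 − $2,865.15 → $0.00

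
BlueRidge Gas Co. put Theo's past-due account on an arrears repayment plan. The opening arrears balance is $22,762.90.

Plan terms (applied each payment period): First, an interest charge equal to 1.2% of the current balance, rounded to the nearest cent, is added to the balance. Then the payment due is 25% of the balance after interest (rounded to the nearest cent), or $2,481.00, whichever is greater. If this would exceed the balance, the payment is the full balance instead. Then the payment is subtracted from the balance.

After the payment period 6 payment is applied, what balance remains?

$2,744.93

Payment period 1: $22,762.90 +$273.15 interest = $23,036.05; pay $5,759.01 → $17,277.04
Payment period 2: $17,277.04 +$207.32 interest = $17,484.36; pay $4,371.09 → $13,113.27
Payment period 3: $13,113.27 +$157.36 interest = $13,270.63; pay $3,317.66 → $9,952.97
Payment period 4: $9,952.97 +$119.44 interest = $10,072.41; pay $2,518.10 → $7,554.31
Payment period 5: $7,554.31 +$90.65 interest = $7,644.96; pay $2,481.00 → $5,163.96
Payment period 6: $5,163.96 +$61.97 interest = $5,225.93; pay $2,481.00 → $2,744.93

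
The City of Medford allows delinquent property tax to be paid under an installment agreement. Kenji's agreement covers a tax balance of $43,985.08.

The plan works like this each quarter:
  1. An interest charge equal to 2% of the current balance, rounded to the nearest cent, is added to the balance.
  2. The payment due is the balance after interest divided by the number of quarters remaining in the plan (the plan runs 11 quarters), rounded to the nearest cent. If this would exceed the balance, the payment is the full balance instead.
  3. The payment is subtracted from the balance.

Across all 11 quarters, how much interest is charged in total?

$5,646.43

Quarter 1: opening $43,985.08; interest $879.70 → $44,864.78; payment $4,078.62; balance $40,786.16
Quarter 2: opening $40,786.16; interest $815.72 → $41,601.88; payment $4,160.19; balance $37,441.69
Quarter 3: opening $37,441.69; interest $748.83 → $38,190.52; payment $4,243.39; balance $33,947.13
Quarter 4: opening $33,947.13; interest $678.94 → $34,626.07; payment $4,328.26; balance $30,297.81
Quarter 5: opening $30,297.81; interest $605.96 → $30,903.77; payment $4,414.82; balance $26,488.95
Quarter 6: opening $26,488.95; interest $529.78 → $27,018.73; payment $4,503.12; balance $22,515.61
Quarter 7: opening $22,515.61; interest $450.31 → $22,965.92; payment $4,593.18; balance $18,372.74
Quarter 8: opening $18,372.74; interest $367.45 → $18,740.19; payment $4,685.05; balance $14,055.14
Quarter 9: opening $14,055.14; interest $281.10 → $14,336.24; payment $4,778.75; balance $9,557.49
Quarter 10: opening $9,557.49; interest $191.15 → $9,748.64; payment $4,874.32; balance $4,874.32
Quarter 11: opening $4,874.32; interest $97.49 → $4,971.81; payment $4,971.81; balance $0.00
Total interest: $879.70 + $815.72 + $748.83 + $678.94 + $605.96 + $529.78 + $450.31 + $367.45 + $281.10 + $191.15 + $97.49 = $5,646.43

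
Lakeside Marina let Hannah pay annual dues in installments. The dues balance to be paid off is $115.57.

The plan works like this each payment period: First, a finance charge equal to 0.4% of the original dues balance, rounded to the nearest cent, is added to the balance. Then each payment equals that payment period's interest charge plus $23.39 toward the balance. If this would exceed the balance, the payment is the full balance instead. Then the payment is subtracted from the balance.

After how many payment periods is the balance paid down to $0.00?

5

# | Opening | Interest | Payment | End bal
1 | $115.57 | $0.46 | $23.85 | $92.18
2 | $92.18 | $0.46 | $23.85 | $68.79
3 | $68.79 | $0.46 | $23.85 | $45.40
4 | $45.40 | $0.46 | $23.85 | $22.01
5 | $22.01 | $0.46 | $22.47 | $0.00
Balance reaches $0.00 in payment period 5.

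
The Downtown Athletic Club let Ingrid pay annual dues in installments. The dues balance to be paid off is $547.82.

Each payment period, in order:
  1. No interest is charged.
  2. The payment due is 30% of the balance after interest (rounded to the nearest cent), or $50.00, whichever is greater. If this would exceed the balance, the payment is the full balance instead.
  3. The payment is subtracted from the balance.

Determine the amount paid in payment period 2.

$115.04

# | Opening | Payment | End bal
1 | $547.82 | $164.35 | $383.47
2 | $383.47 | $115.04 | $268.43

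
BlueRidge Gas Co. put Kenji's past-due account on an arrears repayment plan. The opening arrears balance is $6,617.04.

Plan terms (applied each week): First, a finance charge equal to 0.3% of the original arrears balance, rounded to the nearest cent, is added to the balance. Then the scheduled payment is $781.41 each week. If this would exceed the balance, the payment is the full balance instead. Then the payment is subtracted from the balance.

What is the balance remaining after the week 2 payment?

# | Opening | Interest | Payment | End bal
1 | $6,617.04 | $19.85 | $781.41 | $5,855.48
2 | $5,855.48 | $19.85 | $781.41 | $5,093.92

$5,093.92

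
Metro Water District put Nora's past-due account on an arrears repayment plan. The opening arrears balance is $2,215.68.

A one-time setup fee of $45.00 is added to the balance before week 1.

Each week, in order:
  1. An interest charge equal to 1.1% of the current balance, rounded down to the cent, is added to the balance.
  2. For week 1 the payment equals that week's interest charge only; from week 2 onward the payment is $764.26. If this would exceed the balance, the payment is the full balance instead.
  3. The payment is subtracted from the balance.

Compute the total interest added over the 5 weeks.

$75.15

# | Opening | Interest | Payment | End bal
1 | $2,260.68 | $24.86 | $24.86 | $2,260.68
2 | $2,260.68 | $24.86 | $764.26 | $1,521.28
3 | $1,521.28 | $16.73 | $764.26 | $773.75
4 | $773.75 | $8.51 | $764.26 | $18.00
5 | $18.00 | $0.19 | $18.19 | $0.00
Total interest: $24.86 + $24.86 + $16.73 + $8.51 + $0.19 = $75.15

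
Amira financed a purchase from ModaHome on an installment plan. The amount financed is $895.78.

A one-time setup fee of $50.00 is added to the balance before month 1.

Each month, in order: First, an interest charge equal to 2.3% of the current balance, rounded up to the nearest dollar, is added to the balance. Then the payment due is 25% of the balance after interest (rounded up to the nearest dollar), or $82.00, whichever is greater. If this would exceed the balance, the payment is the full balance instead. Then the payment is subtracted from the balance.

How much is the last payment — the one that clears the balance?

$19.78

# | Opening | Interest | Payment | End bal
1 | $945.78 | $22.00 | $242.00 | $725.78
2 | $725.78 | $17.00 | $186.00 | $556.78
3 | $556.78 | $13.00 | $143.00 | $426.78
4 | $426.78 | $10.00 | $110.00 | $326.78
5 | $326.78 | $8.00 | $84.00 | $250.78
6 | $250.78 | $6.00 | $82.00 | $174.78
7 | $174.78 | $5.00 | $82.00 | $97.78
8 | $97.78 | $3.00 | $82.00 | $18.78
9 | $18.78 | $1.00 | $19.78 | $0.00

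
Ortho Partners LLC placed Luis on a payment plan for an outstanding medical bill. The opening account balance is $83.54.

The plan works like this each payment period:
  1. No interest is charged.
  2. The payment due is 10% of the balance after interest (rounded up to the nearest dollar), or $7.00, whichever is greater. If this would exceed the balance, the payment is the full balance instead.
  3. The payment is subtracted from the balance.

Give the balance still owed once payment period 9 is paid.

$17.54

Payment period 1: opening $83.54; payment $9.00; balance $74.54
Payment period 2: opening $74.54; payment $8.00; balance $66.54
Payment period 3: opening $66.54; payment $7.00; balance $59.54
Payment period 4: opening $59.54; payment $7.00; balance $52.54
Payment period 5: opening $52.54; payment $7.00; balance $45.54
Payment period 6: opening $45.54; payment $7.00; balance $38.54
Payment period 7: opening $38.54; payment $7.00; balance $31.54
Payment period 8: opening $31.54; payment $7.00; balance $24.54
Payment period 9: opening $24.54; payment $7.00; balance $17.54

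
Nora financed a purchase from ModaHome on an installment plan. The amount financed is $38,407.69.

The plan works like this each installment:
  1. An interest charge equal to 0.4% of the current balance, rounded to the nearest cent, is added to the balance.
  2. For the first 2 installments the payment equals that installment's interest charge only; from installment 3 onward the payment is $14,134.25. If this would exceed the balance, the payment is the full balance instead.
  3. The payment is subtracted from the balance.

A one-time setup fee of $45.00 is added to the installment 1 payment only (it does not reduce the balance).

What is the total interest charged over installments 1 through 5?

$600.16

# | Opening | Interest | Payment | Fee | End bal
1 | $38,407.69 | $153.63 | $153.63 | $45.00 | $38,407.69
2 | $38,407.69 | $153.63 | $153.63 | — | $38,407.69
3 | $38,407.69 | $153.63 | $14,134.25 | — | $24,427.07
4 | $24,427.07 | $97.71 | $14,134.25 | — | $10,390.53
5 | $10,390.53 | $41.56 | $10,432.09 | — | $0.00
Total interest: $153.63 + $153.63 + $153.63 + $97.71 + $41.56 = $600.16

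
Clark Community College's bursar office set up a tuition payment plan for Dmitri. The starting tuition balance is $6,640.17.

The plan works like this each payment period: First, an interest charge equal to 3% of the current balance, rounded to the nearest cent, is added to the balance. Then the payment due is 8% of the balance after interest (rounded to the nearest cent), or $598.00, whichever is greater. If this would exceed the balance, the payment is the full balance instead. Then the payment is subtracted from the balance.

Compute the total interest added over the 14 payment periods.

$1,558.06

Payment period 1: opening $6,640.17; interest $199.21 → $6,839.38; payment $598.00; balance $6,241.38
Payment period 2: opening $6,241.38; interest $187.24 → $6,428.62; payment $598.00; balance $5,830.62
Payment period 3: opening $5,830.62; interest $174.92 → $6,005.54; payment $598.00; balance $5,407.54
Payment period 4: opening $5,407.54; interest $162.23 → $5,569.77; payment $598.00; balance $4,971.77
Payment period 5: opening $4,971.77; interest $149.15 → $5,120.92; payment $598.00; balance $4,522.92
Payment period 6: opening $4,522.92; interest $135.69 → $4,658.61; payment $598.00; balance $4,060.61
Payment period 7: opening $4,060.61; interest $121.82 → $4,182.43; payment $598.00; balance $3,584.43
Payment period 8: opening $3,584.43; interest $107.53 → $3,691.96; payment $598.00; balance $3,093.96
Payment period 9: opening $3,093.96; interest $92.82 → $3,186.78; payment $598.00; balance $2,588.78
Payment period 10: opening $2,588.78; interest $77.66 → $2,666.44; payment $598.00; balance $2,068.44
Payment period 11: opening $2,068.44; interest $62.05 → $2,130.49; payment $598.00; balance $1,532.49
Payment period 12: opening $1,532.49; interest $45.97 → $1,578.46; payment $598.00; balance $980.46
Payment period 13: opening $980.46; interest $29.41 → $1,009.87; payment $598.00; balance $411.87
Payment period 14: opening $411.87; interest $12.36 → $424.23; payment $424.23; balance $0.00
Total interest: $199.21 + $187.24 + $174.92 + $162.23 + $149.15 + $135.69 + $121.82 + $107.53 + $92.82 + $77.66 + $62.05 + $45.97 + $29.41 + $12.36 = $1,558.06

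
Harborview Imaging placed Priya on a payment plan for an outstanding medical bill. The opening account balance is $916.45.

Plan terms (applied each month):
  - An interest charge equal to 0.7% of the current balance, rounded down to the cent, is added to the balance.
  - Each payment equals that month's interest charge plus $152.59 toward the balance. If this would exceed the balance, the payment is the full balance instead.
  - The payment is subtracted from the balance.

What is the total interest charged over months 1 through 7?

Month 1: opening $916.45; interest $6.41 → $922.86; payment $159.00; balance $763.86
Month 2: opening $763.86; interest $5.34 → $769.20; payment $157.93; balance $611.27
Month 3: opening $611.27; interest $4.27 → $615.54; payment $156.86; balance $458.68
Month 4: opening $458.68; interest $3.21 → $461.89; payment $155.80; balance $306.09
Month 5: opening $306.09; interest $2.14 → $308.23; payment $154.73; balance $153.50
Month 6: opening $153.50; interest $1.07 → $154.57; payment $153.66; balance $0.91
Month 7: opening $0.91; interest $0.00 → $0.91; payment $0.91; balance $0.00
Total interest: $6.41 + $5.34 + $4.27 + $3.21 + $2.14 + $1.07 + $0.00 = $22.44

$22.44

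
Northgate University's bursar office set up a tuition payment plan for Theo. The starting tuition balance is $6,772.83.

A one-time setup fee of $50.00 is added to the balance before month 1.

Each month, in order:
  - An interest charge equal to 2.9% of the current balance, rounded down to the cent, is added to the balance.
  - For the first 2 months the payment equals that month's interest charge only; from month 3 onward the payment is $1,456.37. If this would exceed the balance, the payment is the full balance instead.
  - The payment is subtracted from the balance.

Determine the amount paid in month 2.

$197.86

Month 1: $6,822.83 +$197.86 interest = $7,020.69; pay $197.86 → $6,822.83
Month 2: $6,822.83 +$197.86 interest = $7,020.69; pay $197.86 → $6,822.83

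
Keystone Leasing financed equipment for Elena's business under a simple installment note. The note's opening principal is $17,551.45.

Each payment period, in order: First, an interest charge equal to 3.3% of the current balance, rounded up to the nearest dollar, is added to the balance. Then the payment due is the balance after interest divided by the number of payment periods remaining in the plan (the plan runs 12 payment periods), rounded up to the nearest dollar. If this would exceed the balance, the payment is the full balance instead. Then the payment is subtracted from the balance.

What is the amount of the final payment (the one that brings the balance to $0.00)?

Payment period 1: opening $17,551.45; interest $580.00 → $18,131.45; payment $1,511.00; balance $16,620.45
Payment period 2: opening $16,620.45; interest $549.00 → $17,169.45; payment $1,561.00; balance $15,608.45
Payment period 3: opening $15,608.45; interest $516.00 → $16,124.45; payment $1,613.00; balance $14,511.45
Payment period 4: opening $14,511.45; interest $479.00 → $14,990.45; payment $1,666.00; balance $13,324.45
Payment period 5: opening $13,324.45; interest $440.00 → $13,764.45; payment $1,721.00; balance $12,043.45
Payment period 6: opening $12,043.45; interest $398.00 → $12,441.45; payment $1,778.00; balance $10,663.45
Payment period 7: opening $10,663.45; interest $352.00 → $11,015.45; payment $1,836.00; balance $9,179.45
Payment period 8: opening $9,179.45; interest $303.00 → $9,482.45; payment $1,897.00; balance $7,585.45
Payment period 9: opening $7,585.45; interest $251.00 → $7,836.45; payment $1,960.00; balance $5,876.45
Payment period 10: opening $5,876.45; interest $194.00 → $6,070.45; payment $2,024.00; balance $4,046.45
Payment period 11: opening $4,046.45; interest $134.00 → $4,180.45; payment $2,091.00; balance $2,089.45
Payment period 12: opening $2,089.45; interest $69.00 → $2,158.45; payment $2,158.45; balance $0.00

$2,158.45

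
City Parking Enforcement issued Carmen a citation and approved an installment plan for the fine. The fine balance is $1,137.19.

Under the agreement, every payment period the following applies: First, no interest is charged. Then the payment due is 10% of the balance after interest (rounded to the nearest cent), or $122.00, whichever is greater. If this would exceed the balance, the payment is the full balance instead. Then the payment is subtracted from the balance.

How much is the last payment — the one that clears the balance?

$39.19

Payment period 1: $1,137.19 − $122.00 → $1,015.19
Payment period 2: $1,015.19 − $122.00 → $893.19
Payment period 3: $893.19 − $122.00 → $771.19
Payment period 4: $771.19 − $122.00 → $649.19
Payment period 5: $649.19 − $122.00 → $527.19
Payment period 6: $527.19 − $122.00 → $405.19
Payment period 7: $405.19 − $122.00 → $283.19
Payment period 8: $283.19 − $122.00 → $161.19
Payment period 9: $161.19 − $122.00 → $39.19
Payment period 10: $39.19 − $39.19 → $0.00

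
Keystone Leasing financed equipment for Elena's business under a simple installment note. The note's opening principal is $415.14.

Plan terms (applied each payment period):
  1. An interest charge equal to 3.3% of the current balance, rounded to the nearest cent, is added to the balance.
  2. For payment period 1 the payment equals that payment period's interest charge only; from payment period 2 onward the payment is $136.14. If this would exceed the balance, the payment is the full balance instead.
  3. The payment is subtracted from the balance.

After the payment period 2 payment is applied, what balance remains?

# | Opening | Interest | Payment | End bal
1 | $415.14 | $13.70 | $13.70 | $415.14
2 | $415.14 | $13.70 | $136.14 | $292.70

$292.70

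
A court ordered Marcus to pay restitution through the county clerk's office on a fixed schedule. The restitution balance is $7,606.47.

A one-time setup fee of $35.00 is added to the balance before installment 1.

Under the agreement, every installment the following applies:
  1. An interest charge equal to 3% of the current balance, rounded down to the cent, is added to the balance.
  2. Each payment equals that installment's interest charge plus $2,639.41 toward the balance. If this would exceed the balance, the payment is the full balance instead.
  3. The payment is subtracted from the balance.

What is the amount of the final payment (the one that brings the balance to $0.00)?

$2,433.52

Installment 1: opening $7,641.47; interest $229.24 → $7,870.71; payment $2,868.65; balance $5,002.06
Installment 2: opening $5,002.06; interest $150.06 → $5,152.12; payment $2,789.47; balance $2,362.65
Installment 3: opening $2,362.65; interest $70.87 → $2,433.52; payment $2,433.52; balance $0.00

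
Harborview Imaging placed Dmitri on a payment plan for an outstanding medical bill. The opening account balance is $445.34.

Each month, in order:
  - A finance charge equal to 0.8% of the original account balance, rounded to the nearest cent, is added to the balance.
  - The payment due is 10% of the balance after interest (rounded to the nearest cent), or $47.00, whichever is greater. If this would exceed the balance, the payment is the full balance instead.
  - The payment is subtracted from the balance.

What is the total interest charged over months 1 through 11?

$39.16

Month 1: $445.34 +$3.56 interest = $448.90; pay $47.00 → $401.90
Month 2: $401.90 +$3.56 interest = $405.46; pay $47.00 → $358.46
Month 3: $358.46 +$3.56 interest = $362.02; pay $47.00 → $315.02
Month 4: $315.02 +$3.56 interest = $318.58; pay $47.00 → $271.58
Month 5: $271.58 +$3.56 interest = $275.14; pay $47.00 → $228.14
Month 6: $228.14 +$3.56 interest = $231.70; pay $47.00 → $184.70
Month 7: $184.70 +$3.56 interest = $188.26; pay $47.00 → $141.26
Month 8: $141.26 +$3.56 interest = $144.82; pay $47.00 → $97.82
Month 9: $97.82 +$3.56 interest = $101.38; pay $47.00 → $54.38
Month 10: $54.38 +$3.56 interest = $57.94; pay $47.00 → $10.94
Month 11: $10.94 +$3.56 interest = $14.50; pay $14.50 → $0.00
Total interest: $3.56 + $3.56 + $3.56 + $3.56 + $3.56 + $3.56 + $3.56 + $3.56 + $3.56 + $3.56 + $3.56 = $39.16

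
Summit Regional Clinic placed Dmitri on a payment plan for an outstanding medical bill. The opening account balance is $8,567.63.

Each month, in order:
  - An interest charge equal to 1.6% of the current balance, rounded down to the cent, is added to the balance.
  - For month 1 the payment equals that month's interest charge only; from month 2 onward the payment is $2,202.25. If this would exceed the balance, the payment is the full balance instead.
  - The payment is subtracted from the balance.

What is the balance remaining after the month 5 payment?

$106.55

# | Opening | Interest | Payment | End bal
1 | $8,567.63 | $137.08 | $137.08 | $8,567.63
2 | $8,567.63 | $137.08 | $2,202.25 | $6,502.46
3 | $6,502.46 | $104.03 | $2,202.25 | $4,404.24
4 | $4,404.24 | $70.46 | $2,202.25 | $2,272.45
5 | $2,272.45 | $36.35 | $2,202.25 | $106.55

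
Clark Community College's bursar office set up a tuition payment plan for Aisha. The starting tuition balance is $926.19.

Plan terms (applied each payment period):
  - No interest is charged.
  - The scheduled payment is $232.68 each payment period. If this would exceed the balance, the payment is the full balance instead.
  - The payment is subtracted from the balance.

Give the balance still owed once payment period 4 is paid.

# | Opening | Payment | End bal
1 | $926.19 | $232.68 | $693.51
2 | $693.51 | $232.68 | $460.83
3 | $460.83 | $232.68 | $228.15
4 | $228.15 | $228.15 | $0.00

$0.00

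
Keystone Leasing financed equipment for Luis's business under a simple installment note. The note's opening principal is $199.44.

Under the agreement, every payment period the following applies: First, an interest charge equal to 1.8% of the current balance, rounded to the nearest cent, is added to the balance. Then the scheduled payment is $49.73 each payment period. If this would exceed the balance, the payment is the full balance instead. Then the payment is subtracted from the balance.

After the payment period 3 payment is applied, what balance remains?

$58.51

Payment period 1: opening $199.44; interest $3.59 → $203.03; payment $49.73; balance $153.30
Payment period 2: opening $153.30; interest $2.76 → $156.06; payment $49.73; balance $106.33
Payment period 3: opening $106.33; interest $1.91 → $108.24; payment $49.73; balance $58.51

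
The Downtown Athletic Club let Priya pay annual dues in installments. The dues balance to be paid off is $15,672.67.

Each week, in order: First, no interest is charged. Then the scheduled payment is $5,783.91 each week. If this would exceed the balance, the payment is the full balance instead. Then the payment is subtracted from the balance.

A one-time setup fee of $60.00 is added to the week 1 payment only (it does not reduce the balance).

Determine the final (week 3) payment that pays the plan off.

# | Opening | Payment | Fee | End bal
1 | $15,672.67 | $5,783.91 | $60.00 | $9,888.76
2 | $9,888.76 | $5,783.91 | — | $4,104.85
3 | $4,104.85 | $4,104.85 | — | $0.00

$4,104.85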